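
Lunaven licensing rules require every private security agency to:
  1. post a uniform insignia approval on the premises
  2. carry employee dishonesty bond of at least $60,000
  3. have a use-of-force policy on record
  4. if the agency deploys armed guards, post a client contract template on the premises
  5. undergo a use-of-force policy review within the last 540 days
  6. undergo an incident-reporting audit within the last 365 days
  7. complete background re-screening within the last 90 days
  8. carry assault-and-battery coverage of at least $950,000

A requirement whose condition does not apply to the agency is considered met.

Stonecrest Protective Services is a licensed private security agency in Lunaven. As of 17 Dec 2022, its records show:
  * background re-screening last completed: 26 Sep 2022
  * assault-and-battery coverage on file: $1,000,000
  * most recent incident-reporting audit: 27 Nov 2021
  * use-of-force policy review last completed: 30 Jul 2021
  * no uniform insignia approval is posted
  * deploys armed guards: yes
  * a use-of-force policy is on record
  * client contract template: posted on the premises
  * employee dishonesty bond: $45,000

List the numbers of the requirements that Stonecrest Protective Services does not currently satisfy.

1, 2, 6

1. uniform insignia approval absent → not met
2. employee dishonesty bond $45,000 < $60,000 → not met
3. use-of-force policy present → met
4. condition 'deploys armed guards' holds; client contract template present → met
5. use-of-force policy review 505 days ago vs limit 540 → met
6. incident-reporting audit 385 days ago vs limit 365 → not met
7. background re-screening 82 days ago vs limit 90 → met
8. assault-and-battery coverage $1,000,000 ≥ $950,000 → met
Not met: 1, 2, 6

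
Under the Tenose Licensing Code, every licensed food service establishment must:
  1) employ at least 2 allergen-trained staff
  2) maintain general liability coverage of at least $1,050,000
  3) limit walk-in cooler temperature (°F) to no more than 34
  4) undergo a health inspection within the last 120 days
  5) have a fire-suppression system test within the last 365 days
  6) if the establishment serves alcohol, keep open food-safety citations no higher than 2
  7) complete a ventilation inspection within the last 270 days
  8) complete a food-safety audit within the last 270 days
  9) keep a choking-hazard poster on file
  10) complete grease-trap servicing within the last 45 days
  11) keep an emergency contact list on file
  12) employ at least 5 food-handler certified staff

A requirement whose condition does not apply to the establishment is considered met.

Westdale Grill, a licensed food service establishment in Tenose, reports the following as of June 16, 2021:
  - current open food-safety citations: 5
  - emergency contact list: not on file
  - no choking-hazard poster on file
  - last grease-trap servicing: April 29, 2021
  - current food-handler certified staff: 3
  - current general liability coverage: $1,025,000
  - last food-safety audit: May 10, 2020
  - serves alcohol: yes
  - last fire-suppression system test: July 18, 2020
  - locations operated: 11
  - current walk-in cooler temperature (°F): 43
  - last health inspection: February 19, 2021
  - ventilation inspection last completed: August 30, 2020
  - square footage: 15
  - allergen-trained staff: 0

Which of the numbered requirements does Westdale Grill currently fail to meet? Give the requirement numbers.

1. allergen-trained staff 0 < 2 → not met
2. general liability coverage $1,025,000 < $1,050,000 → not met
3. walk-in cooler temperature (°F) 43 > 34 → not met
4. health inspection 117 days ago vs limit 120 → met
5. fire-suppression system test 333 days ago vs limit 365 → met
6. condition 'serves alcohol' holds; open food-safety citations 5 > 2 → not met
7. ventilation inspection 290 days ago vs limit 270 → not met
8. food-safety audit 402 days ago vs limit 270 → not met
9. choking-hazard poster absent → not met
10. grease-trap servicing 48 days ago vs limit 45 → not met
11. emergency contact list absent → not met
12. food-handler certified staff 3 < 5 → not met
Not met: 1, 2, 3, 6, 7, 8, 9, 10, 11, 12

1, 2, 3, 6, 7, 8, 9, 10, 11, 12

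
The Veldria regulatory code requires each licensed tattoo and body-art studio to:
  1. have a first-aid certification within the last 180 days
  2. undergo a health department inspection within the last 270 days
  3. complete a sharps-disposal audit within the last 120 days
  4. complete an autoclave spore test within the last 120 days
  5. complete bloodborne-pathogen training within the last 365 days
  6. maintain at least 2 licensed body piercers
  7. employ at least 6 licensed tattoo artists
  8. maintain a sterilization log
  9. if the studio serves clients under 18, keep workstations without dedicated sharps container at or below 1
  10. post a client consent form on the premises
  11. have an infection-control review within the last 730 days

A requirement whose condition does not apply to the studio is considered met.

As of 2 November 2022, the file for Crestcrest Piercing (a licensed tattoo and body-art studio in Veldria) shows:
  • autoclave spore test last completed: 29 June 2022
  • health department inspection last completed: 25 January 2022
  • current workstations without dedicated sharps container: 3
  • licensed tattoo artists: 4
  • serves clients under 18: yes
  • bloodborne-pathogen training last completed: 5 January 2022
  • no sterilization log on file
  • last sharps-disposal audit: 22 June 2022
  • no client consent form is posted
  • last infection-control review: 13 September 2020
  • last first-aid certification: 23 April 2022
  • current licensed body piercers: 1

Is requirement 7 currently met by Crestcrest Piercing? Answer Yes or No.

No

7. licensed tattoo artists 4 < 6 → not met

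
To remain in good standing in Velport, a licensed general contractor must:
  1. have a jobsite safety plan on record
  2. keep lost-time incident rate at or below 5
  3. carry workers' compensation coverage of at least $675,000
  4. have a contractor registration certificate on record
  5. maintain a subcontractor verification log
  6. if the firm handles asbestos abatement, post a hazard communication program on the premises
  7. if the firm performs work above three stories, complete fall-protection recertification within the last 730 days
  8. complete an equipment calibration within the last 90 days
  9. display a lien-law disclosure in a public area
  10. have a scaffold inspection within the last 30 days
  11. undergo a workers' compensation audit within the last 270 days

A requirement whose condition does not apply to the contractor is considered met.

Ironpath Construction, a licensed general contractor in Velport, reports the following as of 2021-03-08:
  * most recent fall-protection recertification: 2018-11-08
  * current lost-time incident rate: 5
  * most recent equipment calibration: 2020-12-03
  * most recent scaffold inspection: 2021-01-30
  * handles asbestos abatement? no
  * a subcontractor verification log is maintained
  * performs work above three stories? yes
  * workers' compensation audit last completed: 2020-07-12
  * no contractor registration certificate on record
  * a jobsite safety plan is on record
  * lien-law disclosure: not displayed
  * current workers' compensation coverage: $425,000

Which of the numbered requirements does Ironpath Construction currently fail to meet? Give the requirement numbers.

1. jobsite safety plan present → met
2. lost-time incident rate 5 ≤ 5 → met
3. workers' compensation coverage $425,000 < $675,000 → not met
4. contractor registration certificate absent → not met
5. subcontractor verification log present → met
6. condition 'handles asbestos abatement' does not hold → requirement n/a → met
7. condition 'performs work above three stories' holds; fall-protection recertification 851 days ago vs limit 730 → not met
8. equipment calibration 95 days ago vs limit 90 → not met
9. lien-law disclosure absent → not met
10. scaffold inspection 37 days ago vs limit 30 → not met
11. workers' compensation audit 239 days ago vs limit 270 → met
Not met: 3, 4, 7, 8, 9, 10

3, 4, 7, 8, 9, 10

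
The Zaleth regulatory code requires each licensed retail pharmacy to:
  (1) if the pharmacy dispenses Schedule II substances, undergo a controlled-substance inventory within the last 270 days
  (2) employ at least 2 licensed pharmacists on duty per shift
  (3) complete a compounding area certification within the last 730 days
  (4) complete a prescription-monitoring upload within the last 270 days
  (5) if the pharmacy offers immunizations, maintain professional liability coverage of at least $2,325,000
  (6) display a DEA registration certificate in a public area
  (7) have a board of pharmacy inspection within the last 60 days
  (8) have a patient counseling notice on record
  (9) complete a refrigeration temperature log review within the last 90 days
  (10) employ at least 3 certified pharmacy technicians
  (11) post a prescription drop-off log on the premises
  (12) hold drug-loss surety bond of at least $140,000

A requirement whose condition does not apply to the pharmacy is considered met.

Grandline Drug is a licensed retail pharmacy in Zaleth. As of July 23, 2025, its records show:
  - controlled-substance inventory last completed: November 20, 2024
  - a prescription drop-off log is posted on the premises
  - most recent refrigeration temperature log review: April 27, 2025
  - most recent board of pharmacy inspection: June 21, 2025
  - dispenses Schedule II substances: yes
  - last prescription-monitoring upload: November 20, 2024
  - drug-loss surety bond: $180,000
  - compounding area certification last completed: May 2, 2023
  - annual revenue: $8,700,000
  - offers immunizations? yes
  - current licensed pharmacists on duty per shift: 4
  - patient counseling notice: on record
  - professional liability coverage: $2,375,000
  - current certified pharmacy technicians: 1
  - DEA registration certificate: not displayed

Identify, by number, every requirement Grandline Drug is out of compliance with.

3, 6, 10

1. condition 'dispenses Schedule II substances' holds; controlled-substance inventory 245 days ago vs limit 270 → met
2. licensed pharmacists on duty per shift 4 ≥ 2 → met
3. compounding area certification 813 days ago vs limit 730 → not met
4. prescription-monitoring upload 245 days ago vs limit 270 → met
5. condition 'offers immunizations' holds; professional liability coverage $2,375,000 ≥ $2,325,000 → met
6. DEA registration certificate absent → not met
7. board of pharmacy inspection 32 days ago vs limit 60 → met
8. patient counseling notice present → met
9. refrigeration temperature log review 87 days ago vs limit 90 → met
10. certified pharmacy technicians 1 < 3 → not met
11. prescription drop-off log present → met
12. drug-loss surety bond $180,000 ≥ $140,000 → met
Not met: 3, 6, 10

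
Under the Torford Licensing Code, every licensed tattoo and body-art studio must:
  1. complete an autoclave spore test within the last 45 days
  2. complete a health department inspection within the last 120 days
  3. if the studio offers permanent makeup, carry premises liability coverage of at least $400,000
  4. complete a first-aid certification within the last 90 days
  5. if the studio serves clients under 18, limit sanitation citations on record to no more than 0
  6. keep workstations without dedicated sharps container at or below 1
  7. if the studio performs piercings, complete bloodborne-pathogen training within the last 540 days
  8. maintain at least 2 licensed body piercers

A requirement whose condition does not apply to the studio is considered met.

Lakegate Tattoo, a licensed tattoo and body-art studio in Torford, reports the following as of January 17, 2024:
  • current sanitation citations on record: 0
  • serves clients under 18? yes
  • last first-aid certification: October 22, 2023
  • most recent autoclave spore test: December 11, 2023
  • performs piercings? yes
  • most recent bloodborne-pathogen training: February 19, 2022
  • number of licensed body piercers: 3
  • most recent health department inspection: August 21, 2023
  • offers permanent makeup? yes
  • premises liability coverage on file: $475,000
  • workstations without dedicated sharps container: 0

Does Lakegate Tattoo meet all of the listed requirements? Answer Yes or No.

No

1. autoclave spore test 37 days ago vs limit 45 → met
2. health department inspection 149 days ago vs limit 120 → not met
3. condition 'offers permanent makeup' holds; premises liability coverage $475,000 ≥ $400,000 → met
4. first-aid certification 87 days ago vs limit 90 → met
5. condition 'serves clients under 18' holds; sanitation citations on record 0 ≤ 0 → met
6. workstations without dedicated sharps container 0 ≤ 1 → met
7. condition 'performs piercings' holds; bloodborne-pathogen training 697 days ago vs limit 540 → not met
8. licensed body piercers 3 ≥ 2 → met
Not met: 2, 7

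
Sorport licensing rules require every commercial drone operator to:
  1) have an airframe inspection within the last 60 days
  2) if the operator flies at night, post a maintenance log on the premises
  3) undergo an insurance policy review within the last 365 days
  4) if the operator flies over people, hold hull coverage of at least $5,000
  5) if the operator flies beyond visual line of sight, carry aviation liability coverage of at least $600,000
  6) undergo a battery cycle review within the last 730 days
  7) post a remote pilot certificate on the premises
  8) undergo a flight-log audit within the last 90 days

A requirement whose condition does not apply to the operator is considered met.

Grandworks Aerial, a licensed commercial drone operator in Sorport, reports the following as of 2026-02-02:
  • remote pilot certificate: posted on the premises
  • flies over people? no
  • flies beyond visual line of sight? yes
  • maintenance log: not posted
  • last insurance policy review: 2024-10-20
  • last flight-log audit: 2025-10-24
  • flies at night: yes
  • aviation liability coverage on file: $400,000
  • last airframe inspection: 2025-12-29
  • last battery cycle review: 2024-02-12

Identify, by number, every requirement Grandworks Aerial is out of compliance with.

1. airframe inspection 35 days ago vs limit 60 → met
2. condition 'flies at night' holds; maintenance log absent → not met
3. insurance policy review 470 days ago vs limit 365 → not met
4. condition 'flies over people' does not hold → requirement n/a → met
5. condition 'flies beyond visual line of sight' holds; aviation liability coverage $400,000 < $600,000 → not met
6. battery cycle review 721 days ago vs limit 730 → met
7. remote pilot certificate present → met
8. flight-log audit 101 days ago vs limit 90 → not met
Not met: 2, 3, 5, 8

2, 3, 5, 8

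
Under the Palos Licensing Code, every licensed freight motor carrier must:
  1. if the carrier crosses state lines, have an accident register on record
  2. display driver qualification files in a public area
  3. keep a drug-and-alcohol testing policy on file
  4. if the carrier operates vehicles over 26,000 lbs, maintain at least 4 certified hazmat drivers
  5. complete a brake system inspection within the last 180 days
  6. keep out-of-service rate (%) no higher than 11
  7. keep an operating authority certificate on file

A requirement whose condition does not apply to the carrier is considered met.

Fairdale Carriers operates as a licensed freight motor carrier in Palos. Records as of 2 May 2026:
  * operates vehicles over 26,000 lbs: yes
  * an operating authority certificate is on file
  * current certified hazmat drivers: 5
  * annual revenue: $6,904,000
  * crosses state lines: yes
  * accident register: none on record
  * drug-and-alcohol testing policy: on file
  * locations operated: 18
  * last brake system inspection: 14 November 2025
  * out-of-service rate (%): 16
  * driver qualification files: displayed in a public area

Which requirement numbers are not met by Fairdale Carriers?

1, 6

1. condition 'crosses state lines' holds; accident register absent → not met
2. driver qualification files present → met
3. drug-and-alcohol testing policy present → met
4. condition 'operates vehicles over 26,000 lbs' holds; certified hazmat drivers 5 ≥ 4 → met
5. brake system inspection 169 days ago vs limit 180 → met
6. out-of-service rate (%) 16 > 11 → not met
7. operating authority certificate present → met
Not met: 1, 6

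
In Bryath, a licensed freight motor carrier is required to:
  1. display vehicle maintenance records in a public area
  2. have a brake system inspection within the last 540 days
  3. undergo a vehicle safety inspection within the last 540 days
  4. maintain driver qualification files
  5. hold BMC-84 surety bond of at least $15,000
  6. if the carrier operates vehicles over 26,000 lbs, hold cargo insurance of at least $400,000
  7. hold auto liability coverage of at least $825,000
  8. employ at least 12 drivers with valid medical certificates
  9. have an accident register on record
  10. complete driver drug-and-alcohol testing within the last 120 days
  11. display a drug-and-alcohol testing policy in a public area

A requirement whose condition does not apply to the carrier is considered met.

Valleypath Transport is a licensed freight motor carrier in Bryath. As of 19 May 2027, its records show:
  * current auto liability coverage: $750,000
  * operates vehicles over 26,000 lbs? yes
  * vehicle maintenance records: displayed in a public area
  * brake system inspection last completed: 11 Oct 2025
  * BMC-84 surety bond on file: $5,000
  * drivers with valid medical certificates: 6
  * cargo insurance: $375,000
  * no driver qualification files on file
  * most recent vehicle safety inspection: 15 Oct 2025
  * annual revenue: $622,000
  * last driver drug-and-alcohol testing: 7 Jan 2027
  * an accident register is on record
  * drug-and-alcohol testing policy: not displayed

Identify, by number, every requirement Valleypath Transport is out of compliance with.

2, 3, 4, 5, 6, 7, 8, 10, 11

1. vehicle maintenance records present → met
2. brake system inspection 585 days ago vs limit 540 → not met
3. vehicle safety inspection 581 days ago vs limit 540 → not met
4. driver qualification files absent → not met
5. BMC-84 surety bond $5,000 < $15,000 → not met
6. condition 'operates vehicles over 26,000 lbs' holds; cargo insurance $375,000 < $400,000 → not met
7. auto liability coverage $750,000 < $825,000 → not met
8. drivers with valid medical certificates 6 < 12 → not met
9. accident register present → met
10. driver drug-and-alcohol testing 132 days ago vs limit 120 → not met
11. drug-and-alcohol testing policy absent → not met
Not met: 2, 3, 4, 5, 6, 7, 8, 10, 11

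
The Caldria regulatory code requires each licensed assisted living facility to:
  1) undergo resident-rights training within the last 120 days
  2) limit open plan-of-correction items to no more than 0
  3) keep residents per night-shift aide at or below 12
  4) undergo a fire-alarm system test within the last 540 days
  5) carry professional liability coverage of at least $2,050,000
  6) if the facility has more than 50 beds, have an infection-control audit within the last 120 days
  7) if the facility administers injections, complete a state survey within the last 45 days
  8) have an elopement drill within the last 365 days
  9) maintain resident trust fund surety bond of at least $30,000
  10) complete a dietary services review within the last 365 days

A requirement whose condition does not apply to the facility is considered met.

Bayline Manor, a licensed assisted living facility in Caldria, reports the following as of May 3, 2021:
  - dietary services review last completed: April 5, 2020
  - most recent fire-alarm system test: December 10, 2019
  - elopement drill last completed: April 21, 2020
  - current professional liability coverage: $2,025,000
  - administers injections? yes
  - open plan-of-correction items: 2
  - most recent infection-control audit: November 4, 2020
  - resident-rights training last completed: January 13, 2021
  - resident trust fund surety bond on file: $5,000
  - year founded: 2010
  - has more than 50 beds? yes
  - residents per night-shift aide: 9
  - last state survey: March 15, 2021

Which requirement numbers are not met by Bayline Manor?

2, 5, 6, 7, 8, 9, 10

1. resident-rights training 110 days ago vs limit 120 → met
2. open plan-of-correction items 2 > 0 → not met
3. residents per night-shift aide 9 ≤ 12 → met
4. fire-alarm system test 510 days ago vs limit 540 → met
5. professional liability coverage $2,025,000 < $2,050,000 → not met
6. condition 'has more than 50 beds' holds; infection-control audit 180 days ago vs limit 120 → not met
7. condition 'administers injections' holds; state survey 49 days ago vs limit 45 → not met
8. elopement drill 377 days ago vs limit 365 → not met
9. resident trust fund surety bond $5,000 < $30,000 → not met
10. dietary services review 393 days ago vs limit 365 → not met
Not met: 2, 5, 6, 7, 8, 9, 10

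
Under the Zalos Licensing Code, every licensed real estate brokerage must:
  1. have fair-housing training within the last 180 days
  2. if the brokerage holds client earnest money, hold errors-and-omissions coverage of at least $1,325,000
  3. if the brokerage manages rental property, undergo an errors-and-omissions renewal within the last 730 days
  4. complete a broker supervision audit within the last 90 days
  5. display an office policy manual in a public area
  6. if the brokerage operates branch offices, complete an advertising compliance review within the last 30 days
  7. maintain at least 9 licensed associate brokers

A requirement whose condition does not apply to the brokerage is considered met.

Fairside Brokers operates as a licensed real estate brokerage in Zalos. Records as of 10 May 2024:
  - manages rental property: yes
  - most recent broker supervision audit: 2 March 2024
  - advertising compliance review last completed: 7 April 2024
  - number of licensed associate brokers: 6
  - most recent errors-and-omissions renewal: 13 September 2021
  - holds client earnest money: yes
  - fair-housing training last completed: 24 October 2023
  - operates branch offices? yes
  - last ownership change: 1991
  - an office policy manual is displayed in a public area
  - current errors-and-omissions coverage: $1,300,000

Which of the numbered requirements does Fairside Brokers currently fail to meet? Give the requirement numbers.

1. fair-housing training 199 days ago vs limit 180 → not met
2. condition 'holds client earnest money' holds; errors-and-omissions coverage $1,300,000 < $1,325,000 → not met
3. condition 'manages rental property' holds; errors-and-omissions renewal 970 days ago vs limit 730 → not met
4. broker supervision audit 69 days ago vs limit 90 → met
5. office policy manual present → met
6. condition 'operates branch offices' holds; advertising compliance review 33 days ago vs limit 30 → not met
7. licensed associate brokers 6 < 9 → not met
Not met: 1, 2, 3, 6, 7

1, 2, 3, 6, 7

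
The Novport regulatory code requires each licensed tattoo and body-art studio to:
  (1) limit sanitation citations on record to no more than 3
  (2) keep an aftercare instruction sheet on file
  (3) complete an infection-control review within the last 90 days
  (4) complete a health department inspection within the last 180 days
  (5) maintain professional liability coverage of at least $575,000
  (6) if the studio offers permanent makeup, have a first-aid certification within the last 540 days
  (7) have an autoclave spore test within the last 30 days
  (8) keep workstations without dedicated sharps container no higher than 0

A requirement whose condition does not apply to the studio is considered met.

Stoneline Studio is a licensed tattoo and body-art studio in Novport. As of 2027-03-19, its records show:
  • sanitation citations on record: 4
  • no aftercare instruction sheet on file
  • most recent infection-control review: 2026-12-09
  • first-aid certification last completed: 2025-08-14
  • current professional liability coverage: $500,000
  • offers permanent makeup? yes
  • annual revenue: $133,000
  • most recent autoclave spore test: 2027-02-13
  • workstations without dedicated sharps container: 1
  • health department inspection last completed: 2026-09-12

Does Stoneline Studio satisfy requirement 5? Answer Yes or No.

No

5. professional liability coverage $500,000 < $575,000 → not met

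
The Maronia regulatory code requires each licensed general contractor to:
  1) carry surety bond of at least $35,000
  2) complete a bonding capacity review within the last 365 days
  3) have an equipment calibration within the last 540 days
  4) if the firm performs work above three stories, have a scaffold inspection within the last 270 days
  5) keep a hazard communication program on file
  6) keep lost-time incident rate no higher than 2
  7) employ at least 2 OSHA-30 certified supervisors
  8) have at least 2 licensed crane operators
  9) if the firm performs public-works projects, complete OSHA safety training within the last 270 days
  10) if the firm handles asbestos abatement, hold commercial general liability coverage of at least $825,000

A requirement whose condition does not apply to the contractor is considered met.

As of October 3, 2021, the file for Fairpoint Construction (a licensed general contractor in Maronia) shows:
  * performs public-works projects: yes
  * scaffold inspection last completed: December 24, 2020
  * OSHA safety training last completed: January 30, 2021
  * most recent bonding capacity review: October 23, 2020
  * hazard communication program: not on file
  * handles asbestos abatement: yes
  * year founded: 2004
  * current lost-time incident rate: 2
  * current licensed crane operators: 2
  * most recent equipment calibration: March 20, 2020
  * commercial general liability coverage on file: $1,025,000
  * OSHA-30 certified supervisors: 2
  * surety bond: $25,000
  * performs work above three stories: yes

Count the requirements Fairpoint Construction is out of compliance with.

1. surety bond $25,000 < $35,000 → not met
2. bonding capacity review 345 days ago vs limit 365 → met
3. equipment calibration 562 days ago vs limit 540 → not met
4. condition 'performs work above three stories' holds; scaffold inspection 283 days ago vs limit 270 → not met
5. hazard communication program absent → not met
6. lost-time incident rate 2 ≤ 2 → met
7. OSHA-30 certified supervisors 2 ≥ 2 → met
8. licensed crane operators 2 ≥ 2 → met
9. condition 'performs public-works projects' holds; OSHA safety training 246 days ago vs limit 270 → met
10. condition 'handles asbestos abatement' holds; commercial general liability coverage $1,025,000 ≥ $825,000 → met
Not met: 4 of 10

4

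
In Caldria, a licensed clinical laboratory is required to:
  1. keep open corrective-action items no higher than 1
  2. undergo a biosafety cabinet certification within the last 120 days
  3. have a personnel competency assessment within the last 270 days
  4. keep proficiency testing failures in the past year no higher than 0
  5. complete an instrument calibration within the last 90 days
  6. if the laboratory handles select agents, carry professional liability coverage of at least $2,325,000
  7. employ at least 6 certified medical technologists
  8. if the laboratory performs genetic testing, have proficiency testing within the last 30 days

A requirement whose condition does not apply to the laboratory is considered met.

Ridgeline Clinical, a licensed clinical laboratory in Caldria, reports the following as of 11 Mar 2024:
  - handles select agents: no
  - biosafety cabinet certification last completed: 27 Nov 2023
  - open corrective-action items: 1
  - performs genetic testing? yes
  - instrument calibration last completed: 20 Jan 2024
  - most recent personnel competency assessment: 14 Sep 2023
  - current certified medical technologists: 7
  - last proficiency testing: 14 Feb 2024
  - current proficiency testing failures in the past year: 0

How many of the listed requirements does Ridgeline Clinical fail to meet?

1. open corrective-action items 1 ≤ 1 → met
2. biosafety cabinet certification 105 days ago vs limit 120 → met
3. personnel competency assessment 179 days ago vs limit 270 → met
4. proficiency testing failures in the past year 0 ≤ 0 → met
5. instrument calibration 51 days ago vs limit 90 → met
6. condition 'handles select agents' does not hold → requirement n/a → met
7. certified medical technologists 7 ≥ 6 → met
8. condition 'performs genetic testing' holds; proficiency testing 26 days ago vs limit 30 → met
Not met: 0 of 8

0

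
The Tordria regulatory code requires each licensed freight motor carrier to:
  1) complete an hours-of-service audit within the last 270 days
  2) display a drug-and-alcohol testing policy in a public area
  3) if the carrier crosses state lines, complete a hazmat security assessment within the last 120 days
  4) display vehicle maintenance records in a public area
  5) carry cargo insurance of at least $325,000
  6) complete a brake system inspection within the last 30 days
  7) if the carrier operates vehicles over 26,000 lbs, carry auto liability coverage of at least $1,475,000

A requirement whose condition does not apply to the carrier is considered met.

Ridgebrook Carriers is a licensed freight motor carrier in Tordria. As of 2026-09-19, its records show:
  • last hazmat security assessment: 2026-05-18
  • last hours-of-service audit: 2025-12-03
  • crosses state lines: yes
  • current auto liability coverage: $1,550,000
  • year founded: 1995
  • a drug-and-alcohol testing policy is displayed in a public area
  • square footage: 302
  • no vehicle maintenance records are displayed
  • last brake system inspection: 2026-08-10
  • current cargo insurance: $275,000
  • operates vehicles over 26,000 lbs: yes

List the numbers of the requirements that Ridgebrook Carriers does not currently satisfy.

1, 3, 4, 5, 6

1. hours-of-service audit 290 days ago vs limit 270 → not met
2. drug-and-alcohol testing policy present → met
3. condition 'crosses state lines' holds; hazmat security assessment 124 days ago vs limit 120 → not met
4. vehicle maintenance records absent → not met
5. cargo insurance $275,000 < $325,000 → not met
6. brake system inspection 40 days ago vs limit 30 → not met
7. condition 'operates vehicles over 26,000 lbs' holds; auto liability coverage $1,550,000 ≥ $1,475,000 → met
Not met: 1, 3, 4, 5, 6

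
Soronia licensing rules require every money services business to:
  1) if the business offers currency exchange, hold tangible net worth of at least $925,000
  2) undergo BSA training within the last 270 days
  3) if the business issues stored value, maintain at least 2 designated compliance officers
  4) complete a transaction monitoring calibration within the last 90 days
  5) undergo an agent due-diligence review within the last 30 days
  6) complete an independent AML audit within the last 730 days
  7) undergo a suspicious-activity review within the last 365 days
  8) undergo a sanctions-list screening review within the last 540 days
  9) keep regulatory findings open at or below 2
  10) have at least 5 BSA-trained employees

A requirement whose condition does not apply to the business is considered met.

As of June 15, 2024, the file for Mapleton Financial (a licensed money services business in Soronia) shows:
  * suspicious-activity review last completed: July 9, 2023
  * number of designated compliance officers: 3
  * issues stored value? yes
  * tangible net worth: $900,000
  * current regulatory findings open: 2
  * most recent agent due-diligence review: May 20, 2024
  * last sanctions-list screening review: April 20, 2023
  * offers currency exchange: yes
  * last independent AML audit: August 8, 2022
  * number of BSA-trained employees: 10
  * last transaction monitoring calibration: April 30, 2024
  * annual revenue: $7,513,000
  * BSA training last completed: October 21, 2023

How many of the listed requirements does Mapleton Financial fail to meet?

1. condition 'offers currency exchange' holds; tangible net worth $900,000 < $925,000 → not met
2. BSA training 238 days ago vs limit 270 → met
3. condition 'issues stored value' holds; designated compliance officers 3 ≥ 2 → met
4. transaction monitoring calibration 46 days ago vs limit 90 → met
5. agent due-diligence review 26 days ago vs limit 30 → met
6. independent AML audit 677 days ago vs limit 730 → met
7. suspicious-activity review 342 days ago vs limit 365 → met
8. sanctions-list screening review 422 days ago vs limit 540 → met
9. regulatory findings open 2 ≤ 2 → met
10. BSA-trained employees 10 ≥ 5 → met
Not met: 1 of 10

1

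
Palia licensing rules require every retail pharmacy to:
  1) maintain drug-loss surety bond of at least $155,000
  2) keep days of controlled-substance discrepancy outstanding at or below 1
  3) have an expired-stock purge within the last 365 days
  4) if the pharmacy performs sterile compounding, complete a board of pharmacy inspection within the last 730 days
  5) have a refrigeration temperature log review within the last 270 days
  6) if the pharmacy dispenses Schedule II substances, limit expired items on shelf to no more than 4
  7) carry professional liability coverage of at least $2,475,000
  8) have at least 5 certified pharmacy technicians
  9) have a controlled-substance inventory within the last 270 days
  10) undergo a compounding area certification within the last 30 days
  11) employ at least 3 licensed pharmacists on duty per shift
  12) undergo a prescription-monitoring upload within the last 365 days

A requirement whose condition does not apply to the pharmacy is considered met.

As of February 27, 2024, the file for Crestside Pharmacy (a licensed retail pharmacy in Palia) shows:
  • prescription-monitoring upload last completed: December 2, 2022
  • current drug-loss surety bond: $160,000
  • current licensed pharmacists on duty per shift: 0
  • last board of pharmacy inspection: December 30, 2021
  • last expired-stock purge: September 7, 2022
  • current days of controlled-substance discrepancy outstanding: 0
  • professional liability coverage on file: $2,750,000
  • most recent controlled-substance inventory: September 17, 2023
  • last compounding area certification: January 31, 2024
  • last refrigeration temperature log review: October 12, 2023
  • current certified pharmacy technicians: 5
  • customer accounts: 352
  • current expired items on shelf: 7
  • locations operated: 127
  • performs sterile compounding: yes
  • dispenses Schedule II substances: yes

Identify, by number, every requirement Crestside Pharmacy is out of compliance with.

3, 4, 6, 11, 12

1. drug-loss surety bond $160,000 ≥ $155,000 → met
2. days of controlled-substance discrepancy outstanding 0 ≤ 1 → met
3. expired-stock purge 538 days ago vs limit 365 → not met
4. condition 'performs sterile compounding' holds; board of pharmacy inspection 789 days ago vs limit 730 → not met
5. refrigeration temperature log review 138 days ago vs limit 270 → met
6. condition 'dispenses Schedule II substances' holds; expired items on shelf 7 > 4 → not met
7. professional liability coverage $2,750,000 ≥ $2,475,000 → met
8. certified pharmacy technicians 5 ≥ 5 → met
9. controlled-substance inventory 163 days ago vs limit 270 → met
10. compounding area certification 27 days ago vs limit 30 → met
11. licensed pharmacists on duty per shift 0 < 3 → not met
12. prescription-monitoring upload 452 days ago vs limit 365 → not met
Not met: 3, 4, 6, 11, 12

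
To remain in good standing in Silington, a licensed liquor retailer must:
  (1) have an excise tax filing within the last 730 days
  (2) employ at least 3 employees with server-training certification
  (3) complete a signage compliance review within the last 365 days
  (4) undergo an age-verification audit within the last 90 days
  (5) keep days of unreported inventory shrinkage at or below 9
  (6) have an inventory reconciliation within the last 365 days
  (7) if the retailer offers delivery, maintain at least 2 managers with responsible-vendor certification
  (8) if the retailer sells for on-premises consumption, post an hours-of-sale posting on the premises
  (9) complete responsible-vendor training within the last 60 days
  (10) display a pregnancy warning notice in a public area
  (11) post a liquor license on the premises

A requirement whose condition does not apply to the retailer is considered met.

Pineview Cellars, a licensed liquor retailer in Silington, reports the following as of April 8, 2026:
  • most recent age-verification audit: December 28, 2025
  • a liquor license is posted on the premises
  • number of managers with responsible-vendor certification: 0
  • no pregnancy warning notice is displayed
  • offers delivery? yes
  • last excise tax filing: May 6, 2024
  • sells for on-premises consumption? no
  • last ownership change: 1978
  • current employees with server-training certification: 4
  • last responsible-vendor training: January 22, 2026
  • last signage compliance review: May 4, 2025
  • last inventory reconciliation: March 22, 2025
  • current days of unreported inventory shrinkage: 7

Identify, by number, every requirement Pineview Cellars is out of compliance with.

1. excise tax filing 702 days ago vs limit 730 → met
2. employees with server-training certification 4 ≥ 3 → met
3. signage compliance review 339 days ago vs limit 365 → met
4. age-verification audit 101 days ago vs limit 90 → not met
5. days of unreported inventory shrinkage 7 ≤ 9 → met
6. inventory reconciliation 382 days ago vs limit 365 → not met
7. condition 'offers delivery' holds; managers with responsible-vendor certification 0 < 2 → not met
8. condition 'sells for on-premises consumption' does not hold → requirement n/a → met
9. responsible-vendor training 76 days ago vs limit 60 → not met
10. pregnancy warning notice absent → not met
11. liquor license present → met
Not met: 4, 6, 7, 9, 10

4, 6, 7, 9, 10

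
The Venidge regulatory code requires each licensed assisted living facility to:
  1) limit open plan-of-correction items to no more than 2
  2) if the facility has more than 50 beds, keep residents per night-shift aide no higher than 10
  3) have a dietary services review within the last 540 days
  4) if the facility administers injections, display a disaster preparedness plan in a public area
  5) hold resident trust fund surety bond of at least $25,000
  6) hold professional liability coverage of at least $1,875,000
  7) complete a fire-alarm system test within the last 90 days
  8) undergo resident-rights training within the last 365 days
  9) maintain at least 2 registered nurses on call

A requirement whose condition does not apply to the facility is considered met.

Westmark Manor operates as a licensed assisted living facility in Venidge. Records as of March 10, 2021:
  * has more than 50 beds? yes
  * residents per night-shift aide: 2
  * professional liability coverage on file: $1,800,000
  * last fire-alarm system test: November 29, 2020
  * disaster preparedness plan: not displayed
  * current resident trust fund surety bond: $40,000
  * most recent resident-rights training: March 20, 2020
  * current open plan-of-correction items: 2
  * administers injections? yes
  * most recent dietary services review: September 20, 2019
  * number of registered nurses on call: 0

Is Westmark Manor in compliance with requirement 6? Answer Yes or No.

No

6. professional liability coverage $1,800,000 < $1,875,000 → not met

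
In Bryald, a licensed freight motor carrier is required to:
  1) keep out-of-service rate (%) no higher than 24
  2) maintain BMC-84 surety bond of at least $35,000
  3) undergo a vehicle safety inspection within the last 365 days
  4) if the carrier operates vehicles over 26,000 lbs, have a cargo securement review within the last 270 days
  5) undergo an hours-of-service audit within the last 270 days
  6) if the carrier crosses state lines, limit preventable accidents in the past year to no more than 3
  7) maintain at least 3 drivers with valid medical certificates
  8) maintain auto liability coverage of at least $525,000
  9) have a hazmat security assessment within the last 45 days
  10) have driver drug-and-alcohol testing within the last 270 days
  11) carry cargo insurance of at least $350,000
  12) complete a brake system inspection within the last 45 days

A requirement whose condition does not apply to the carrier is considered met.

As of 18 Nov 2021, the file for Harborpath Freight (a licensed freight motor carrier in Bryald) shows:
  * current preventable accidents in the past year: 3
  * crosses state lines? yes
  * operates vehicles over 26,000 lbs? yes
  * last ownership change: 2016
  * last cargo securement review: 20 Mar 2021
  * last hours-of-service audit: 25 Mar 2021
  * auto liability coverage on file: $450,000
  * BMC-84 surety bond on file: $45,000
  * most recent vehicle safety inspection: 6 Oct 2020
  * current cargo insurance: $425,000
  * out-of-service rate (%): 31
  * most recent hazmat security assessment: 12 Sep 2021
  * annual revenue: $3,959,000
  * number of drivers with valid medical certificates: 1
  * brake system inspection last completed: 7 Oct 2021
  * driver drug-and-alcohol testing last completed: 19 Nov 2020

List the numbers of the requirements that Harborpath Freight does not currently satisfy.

1, 3, 7, 8, 9, 10

1. out-of-service rate (%) 31 > 24 → not met
2. BMC-84 surety bond $45,000 ≥ $35,000 → met
3. vehicle safety inspection 408 days ago vs limit 365 → not met
4. condition 'operates vehicles over 26,000 lbs' holds; cargo securement review 243 days ago vs limit 270 → met
5. hours-of-service audit 238 days ago vs limit 270 → met
6. condition 'crosses state lines' holds; preventable accidents in the past year 3 ≤ 3 → met
7. drivers with valid medical certificates 1 < 3 → not met
8. auto liability coverage $450,000 < $525,000 → not met
9. hazmat security assessment 67 days ago vs limit 45 → not met
10. driver drug-and-alcohol testing 364 days ago vs limit 270 → not met
11. cargo insurance $425,000 ≥ $350,000 → met
12. brake system inspection 42 days ago vs limit 45 → met
Not met: 1, 3, 7, 8, 9, 10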